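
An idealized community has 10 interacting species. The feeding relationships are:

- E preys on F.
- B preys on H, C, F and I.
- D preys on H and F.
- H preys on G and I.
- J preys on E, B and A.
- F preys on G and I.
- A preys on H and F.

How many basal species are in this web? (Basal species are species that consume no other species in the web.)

3

Basal species (no prey listed): G, C, I.
Count: 3.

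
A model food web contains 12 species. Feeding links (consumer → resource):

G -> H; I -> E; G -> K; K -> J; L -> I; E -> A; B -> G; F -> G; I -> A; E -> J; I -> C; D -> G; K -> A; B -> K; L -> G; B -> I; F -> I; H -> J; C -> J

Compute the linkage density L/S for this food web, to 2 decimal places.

There are L = 19 links among S = 12 species.
L/S = 19/12 = 1.5833 ≈ 1.58.

L/S = 1.58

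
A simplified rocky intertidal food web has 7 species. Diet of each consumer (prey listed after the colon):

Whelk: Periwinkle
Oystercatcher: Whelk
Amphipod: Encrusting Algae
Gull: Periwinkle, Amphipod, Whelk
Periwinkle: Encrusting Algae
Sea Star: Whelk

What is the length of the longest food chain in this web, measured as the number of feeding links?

3 links

One longest chain: Encrusting Algae → Periwinkle → Whelk → Sea Star.
It has 4 species and 3 links.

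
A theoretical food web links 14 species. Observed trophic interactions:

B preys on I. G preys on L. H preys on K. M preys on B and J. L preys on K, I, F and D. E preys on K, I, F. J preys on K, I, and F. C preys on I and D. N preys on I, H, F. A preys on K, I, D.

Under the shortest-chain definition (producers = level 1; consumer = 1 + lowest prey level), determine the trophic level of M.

Trophic level 3

I is a producer → level 1.
B eats I → level 2.
M eats B → level 3.
No prey of M is below level 2, so 3 is the minimum.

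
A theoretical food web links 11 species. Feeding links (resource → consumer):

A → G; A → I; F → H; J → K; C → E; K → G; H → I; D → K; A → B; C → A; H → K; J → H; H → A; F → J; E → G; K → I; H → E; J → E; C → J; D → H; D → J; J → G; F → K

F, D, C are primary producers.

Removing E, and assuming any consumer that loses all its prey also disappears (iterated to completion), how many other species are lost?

Remove E.
Every predator of it retains at least one other prey: G still has J, K, A.
No consumer loses all prey, so no secondary extinctions occur.

0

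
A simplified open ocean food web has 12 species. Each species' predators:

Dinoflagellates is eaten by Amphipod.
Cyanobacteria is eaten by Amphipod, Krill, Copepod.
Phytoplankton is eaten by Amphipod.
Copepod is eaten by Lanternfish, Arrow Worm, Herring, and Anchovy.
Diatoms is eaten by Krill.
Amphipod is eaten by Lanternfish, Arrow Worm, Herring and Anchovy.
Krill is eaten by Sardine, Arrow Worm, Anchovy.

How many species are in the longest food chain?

One longest chain: Cyanobacteria → Copepod → Anchovy.
It has 3 species and 2 links.

3 species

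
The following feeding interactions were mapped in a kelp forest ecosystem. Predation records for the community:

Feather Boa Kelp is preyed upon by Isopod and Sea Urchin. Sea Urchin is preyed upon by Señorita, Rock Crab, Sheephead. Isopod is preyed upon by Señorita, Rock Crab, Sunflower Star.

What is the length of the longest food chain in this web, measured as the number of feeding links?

2 links

One longest chain: Feather Boa Kelp → Sea Urchin → Sheephead.
It has 3 species and 2 links.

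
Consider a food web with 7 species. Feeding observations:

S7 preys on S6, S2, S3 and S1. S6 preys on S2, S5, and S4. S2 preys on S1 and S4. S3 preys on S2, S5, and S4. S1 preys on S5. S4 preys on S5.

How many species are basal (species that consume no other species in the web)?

Basal species (no prey listed): S5.
Count: 1.

1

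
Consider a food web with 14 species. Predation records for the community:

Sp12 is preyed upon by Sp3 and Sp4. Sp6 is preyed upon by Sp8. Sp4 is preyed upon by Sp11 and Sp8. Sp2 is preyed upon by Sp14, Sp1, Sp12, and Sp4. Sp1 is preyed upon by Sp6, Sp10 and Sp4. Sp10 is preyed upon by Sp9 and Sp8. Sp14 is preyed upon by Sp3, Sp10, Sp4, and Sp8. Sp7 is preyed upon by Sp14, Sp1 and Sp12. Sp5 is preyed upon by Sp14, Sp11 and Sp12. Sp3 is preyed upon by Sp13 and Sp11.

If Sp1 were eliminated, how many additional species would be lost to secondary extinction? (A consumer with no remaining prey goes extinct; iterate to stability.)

1

Remove Sp1.
Round 1: Sp6 (all prey gone) → extinct.
No further losses. Total secondary extinctions: 1.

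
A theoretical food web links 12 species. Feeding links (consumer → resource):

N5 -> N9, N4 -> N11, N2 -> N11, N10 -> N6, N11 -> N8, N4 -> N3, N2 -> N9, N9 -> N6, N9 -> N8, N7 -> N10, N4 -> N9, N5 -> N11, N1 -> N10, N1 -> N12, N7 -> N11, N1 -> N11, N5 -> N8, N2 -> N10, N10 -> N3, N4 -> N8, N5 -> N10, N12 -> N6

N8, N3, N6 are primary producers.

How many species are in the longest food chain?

3 species

One longest chain: N8 → N9 → N4.
It has 3 species and 2 links.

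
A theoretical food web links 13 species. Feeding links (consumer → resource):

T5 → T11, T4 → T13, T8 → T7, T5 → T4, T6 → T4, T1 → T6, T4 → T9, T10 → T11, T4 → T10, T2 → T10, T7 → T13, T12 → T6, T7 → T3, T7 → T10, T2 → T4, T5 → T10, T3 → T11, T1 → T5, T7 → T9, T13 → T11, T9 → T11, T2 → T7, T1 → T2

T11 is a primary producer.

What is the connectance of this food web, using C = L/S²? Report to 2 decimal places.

C = 0.14

The web has S = 13 species and L = 23 feeding links.
C = L / S² = 23 / 169 = 0.1361 ≈ 0.14.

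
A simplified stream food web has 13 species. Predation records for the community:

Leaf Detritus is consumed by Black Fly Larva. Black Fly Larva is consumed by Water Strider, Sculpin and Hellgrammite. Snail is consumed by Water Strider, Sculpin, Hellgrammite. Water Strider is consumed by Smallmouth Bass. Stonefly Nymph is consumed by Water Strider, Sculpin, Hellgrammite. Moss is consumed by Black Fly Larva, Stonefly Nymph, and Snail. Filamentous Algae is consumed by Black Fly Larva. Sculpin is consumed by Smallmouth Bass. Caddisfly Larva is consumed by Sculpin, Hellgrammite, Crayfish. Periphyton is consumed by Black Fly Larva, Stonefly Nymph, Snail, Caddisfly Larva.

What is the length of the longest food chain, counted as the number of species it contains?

One longest chain: Moss → Stonefly Nymph → Sculpin → Smallmouth Bass.
It has 4 species and 3 links.

4 species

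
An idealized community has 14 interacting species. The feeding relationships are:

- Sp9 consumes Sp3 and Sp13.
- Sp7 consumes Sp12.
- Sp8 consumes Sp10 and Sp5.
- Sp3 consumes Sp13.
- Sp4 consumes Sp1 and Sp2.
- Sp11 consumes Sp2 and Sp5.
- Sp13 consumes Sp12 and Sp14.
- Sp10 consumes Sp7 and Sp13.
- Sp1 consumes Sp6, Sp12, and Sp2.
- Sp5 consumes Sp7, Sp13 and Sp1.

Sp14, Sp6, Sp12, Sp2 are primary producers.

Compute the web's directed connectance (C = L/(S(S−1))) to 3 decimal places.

The web has S = 14 species and L = 20 feeding links.
C = L / (S(S−1)) = 20 / 182 = 0.1099 ≈ 0.110.

C = 0.110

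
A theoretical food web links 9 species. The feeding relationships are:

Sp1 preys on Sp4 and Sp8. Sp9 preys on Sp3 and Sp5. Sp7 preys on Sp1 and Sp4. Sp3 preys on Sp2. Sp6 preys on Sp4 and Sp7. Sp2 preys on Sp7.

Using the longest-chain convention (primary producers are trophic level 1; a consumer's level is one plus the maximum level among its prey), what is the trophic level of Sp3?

Trophic level 5

Sp8 is a producer → level 1.
Sp1 eats Sp8 (level 1); other prey at levels: Sp4 1 → level 2.
Sp7 eats Sp1 (level 2); other prey at levels: Sp4 1 → level 3.
Sp2 eats Sp7 → level 4.
Sp3 eats Sp2 → level 5.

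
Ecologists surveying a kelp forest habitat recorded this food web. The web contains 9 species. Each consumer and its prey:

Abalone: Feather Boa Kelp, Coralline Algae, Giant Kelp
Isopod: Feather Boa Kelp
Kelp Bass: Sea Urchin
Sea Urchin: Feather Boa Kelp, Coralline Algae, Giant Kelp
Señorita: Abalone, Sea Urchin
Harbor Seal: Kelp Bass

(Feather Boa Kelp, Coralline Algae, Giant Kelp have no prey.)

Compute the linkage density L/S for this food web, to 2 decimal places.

L/S = 1.22

There are L = 11 links among S = 9 species.
L/S = 11/9 = 1.2222 ≈ 1.22.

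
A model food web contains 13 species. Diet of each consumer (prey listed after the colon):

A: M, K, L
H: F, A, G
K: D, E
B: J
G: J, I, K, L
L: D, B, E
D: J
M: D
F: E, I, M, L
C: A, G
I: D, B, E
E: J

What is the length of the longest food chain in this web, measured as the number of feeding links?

One longest chain: J → D → M → A → C.
It has 5 species and 4 links.

4 links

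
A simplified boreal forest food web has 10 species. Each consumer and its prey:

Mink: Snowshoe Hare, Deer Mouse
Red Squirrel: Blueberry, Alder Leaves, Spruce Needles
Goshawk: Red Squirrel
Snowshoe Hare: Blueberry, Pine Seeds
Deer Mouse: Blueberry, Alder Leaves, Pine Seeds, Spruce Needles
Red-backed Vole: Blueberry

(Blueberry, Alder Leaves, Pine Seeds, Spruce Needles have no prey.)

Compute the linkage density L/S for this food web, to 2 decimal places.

L/S = 1.30

There are L = 13 links among S = 10 species.
L/S = 13/10 = 1.3000 ≈ 1.30.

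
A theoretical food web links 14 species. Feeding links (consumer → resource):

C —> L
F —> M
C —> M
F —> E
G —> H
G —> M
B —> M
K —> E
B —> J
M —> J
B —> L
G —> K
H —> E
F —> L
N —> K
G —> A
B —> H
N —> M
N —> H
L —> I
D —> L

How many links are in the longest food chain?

One longest chain: J → M → C.
It has 3 species and 2 links.

2 links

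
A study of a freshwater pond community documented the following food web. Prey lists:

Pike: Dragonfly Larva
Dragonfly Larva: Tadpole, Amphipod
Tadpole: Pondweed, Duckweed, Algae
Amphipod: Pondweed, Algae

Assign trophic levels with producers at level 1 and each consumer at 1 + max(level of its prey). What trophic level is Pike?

Pondweed is a producer → level 1.
Tadpole eats Pondweed (level 1); other prey at levels: Duckweed 1, Algae 1 → level 2.
Dragonfly Larva eats Tadpole (level 2); other prey at levels: Amphipod 2 → level 3.
Pike eats Dragonfly Larva → level 4.

Trophic level 4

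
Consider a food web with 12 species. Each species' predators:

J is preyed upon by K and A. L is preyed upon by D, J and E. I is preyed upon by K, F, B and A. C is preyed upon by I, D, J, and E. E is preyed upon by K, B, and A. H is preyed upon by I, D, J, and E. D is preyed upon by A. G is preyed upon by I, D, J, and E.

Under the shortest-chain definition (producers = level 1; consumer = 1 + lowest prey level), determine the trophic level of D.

Trophic level 2

G is a producer → level 1.
D eats G → level 2.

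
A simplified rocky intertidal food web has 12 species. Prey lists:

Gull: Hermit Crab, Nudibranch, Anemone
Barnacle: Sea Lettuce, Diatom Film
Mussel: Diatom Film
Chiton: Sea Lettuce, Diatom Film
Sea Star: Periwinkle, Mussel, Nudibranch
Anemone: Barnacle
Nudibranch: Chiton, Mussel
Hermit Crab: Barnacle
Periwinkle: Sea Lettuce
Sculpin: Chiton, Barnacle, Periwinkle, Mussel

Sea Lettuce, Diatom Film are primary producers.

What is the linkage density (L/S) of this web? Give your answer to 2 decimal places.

L/S = 1.67

There are L = 20 links among S = 12 species.
L/S = 20/12 = 1.6667 ≈ 1.67.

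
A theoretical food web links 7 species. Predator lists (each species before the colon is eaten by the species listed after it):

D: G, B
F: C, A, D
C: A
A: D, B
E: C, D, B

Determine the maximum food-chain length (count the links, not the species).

One longest chain: F → C → A → D → G.
It has 5 species and 4 links.

4 links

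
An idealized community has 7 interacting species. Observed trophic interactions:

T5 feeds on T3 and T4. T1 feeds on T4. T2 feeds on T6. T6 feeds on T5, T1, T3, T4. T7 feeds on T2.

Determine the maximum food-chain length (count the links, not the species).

One longest chain: T4 → T1 → T6 → T2 → T7.
It has 5 species and 4 links.

4 links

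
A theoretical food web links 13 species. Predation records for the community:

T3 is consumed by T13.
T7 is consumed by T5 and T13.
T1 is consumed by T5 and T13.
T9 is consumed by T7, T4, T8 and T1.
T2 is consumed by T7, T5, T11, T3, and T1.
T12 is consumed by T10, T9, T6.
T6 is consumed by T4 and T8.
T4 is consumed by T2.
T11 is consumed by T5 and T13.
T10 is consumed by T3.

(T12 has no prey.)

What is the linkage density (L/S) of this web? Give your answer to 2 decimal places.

There are L = 23 links among S = 13 species.
L/S = 23/13 = 1.7692 ≈ 1.77.

L/S = 1.77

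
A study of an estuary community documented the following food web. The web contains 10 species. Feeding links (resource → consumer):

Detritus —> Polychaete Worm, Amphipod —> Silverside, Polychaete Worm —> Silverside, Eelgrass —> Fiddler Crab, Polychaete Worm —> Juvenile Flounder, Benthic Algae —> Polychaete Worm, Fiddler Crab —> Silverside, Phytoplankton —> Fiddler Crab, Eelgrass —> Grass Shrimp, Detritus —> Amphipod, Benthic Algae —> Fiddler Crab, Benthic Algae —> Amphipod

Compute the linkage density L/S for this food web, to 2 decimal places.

There are L = 12 links among S = 10 species.
L/S = 12/10 = 1.2000 ≈ 1.20.

L/S = 1.20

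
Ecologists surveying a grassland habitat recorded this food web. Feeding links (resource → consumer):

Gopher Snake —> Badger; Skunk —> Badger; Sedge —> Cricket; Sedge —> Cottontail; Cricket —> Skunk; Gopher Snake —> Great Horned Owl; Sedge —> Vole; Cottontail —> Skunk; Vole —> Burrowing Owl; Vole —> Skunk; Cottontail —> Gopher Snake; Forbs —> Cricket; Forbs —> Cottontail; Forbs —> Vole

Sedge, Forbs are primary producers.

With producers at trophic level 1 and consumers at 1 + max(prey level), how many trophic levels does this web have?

4

Producers (level 1): Sedge, Forbs.
Sedge → Cottontail → Gopher Snake → Badger gives Badger level 4.
No species has a prey at level 4, so no species reaches level 5.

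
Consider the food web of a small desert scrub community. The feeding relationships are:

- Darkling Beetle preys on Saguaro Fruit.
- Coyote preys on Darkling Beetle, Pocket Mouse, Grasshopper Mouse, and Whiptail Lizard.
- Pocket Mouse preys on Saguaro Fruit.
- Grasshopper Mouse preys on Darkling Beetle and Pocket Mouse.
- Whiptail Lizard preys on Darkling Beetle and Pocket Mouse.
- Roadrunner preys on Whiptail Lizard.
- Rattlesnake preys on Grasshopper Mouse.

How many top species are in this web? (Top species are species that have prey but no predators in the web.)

Top species (has prey, but nothing eats it): Roadrunner, Rattlesnake, Coyote.
Count: 3.

3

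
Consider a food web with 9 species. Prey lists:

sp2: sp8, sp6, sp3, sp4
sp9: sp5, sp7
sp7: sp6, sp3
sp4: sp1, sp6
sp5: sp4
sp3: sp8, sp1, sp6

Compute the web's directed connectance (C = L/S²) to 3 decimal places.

C = 0.173

The web has S = 9 species and L = 14 feeding links.
C = L / S² = 14 / 81 = 0.1728 ≈ 0.173.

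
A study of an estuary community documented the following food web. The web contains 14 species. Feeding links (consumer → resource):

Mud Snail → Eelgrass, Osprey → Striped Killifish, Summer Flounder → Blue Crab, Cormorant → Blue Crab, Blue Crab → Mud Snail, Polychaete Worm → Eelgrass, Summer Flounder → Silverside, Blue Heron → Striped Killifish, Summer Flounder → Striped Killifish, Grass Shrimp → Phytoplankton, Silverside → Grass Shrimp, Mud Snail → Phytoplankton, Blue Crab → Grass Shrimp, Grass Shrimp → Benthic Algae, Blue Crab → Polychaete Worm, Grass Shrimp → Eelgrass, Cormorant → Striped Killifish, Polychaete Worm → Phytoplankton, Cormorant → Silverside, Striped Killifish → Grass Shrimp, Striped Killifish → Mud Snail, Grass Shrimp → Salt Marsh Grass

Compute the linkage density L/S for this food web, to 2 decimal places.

L/S = 1.57

There are L = 22 links among S = 14 species.
L/S = 22/14 = 1.5714 ≈ 1.57.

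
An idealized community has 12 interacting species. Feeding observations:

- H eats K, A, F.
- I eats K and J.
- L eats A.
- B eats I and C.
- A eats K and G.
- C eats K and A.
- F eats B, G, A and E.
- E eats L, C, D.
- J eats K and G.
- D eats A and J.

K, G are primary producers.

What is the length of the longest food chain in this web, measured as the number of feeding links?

One longest chain: K → J → I → B → F → H.
It has 6 species and 5 links.

5 links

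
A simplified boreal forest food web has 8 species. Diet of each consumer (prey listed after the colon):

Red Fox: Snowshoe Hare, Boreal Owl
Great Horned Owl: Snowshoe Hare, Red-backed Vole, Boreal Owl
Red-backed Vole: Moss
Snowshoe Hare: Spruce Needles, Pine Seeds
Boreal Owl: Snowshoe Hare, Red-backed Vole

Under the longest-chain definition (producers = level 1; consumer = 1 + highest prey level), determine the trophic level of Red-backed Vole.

Trophic level 2

Moss is a producer → level 1.
Red-backed Vole eats Moss → level 2.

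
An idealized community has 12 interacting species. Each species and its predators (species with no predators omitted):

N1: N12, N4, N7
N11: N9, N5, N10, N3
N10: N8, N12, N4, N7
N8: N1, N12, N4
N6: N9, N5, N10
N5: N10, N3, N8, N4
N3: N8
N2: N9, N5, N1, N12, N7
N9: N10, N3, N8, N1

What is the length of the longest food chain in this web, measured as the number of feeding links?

5 links

One longest chain: N11 → N9 → N10 → N8 → N1 → N12.
It has 6 species and 5 links.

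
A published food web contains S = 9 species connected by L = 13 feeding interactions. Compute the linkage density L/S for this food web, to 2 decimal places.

L/S = 1.44

There are L = 13 links among S = 9 species.
L/S = 13/9 = 1.4444 ≈ 1.44.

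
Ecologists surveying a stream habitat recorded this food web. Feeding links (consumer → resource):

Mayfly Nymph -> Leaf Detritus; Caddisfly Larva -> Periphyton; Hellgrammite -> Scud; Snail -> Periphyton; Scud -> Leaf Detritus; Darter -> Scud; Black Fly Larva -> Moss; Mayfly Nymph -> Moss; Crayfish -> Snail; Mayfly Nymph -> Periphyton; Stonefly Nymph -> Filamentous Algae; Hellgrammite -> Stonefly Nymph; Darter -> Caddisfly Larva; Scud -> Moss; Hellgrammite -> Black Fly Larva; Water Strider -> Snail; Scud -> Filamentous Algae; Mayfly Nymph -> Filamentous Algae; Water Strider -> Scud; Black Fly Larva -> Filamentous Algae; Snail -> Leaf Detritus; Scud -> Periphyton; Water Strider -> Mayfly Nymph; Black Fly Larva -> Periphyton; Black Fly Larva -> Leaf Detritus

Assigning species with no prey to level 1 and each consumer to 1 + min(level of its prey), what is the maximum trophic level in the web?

Basal resources (level 1): Moss, Leaf Detritus, Filamentous Algae, Periphyton.
Following each consumer down to its lowest-level prey: Moss → Black Fly Larva → Hellgrammite (levels 1 through 3).
All prey of Hellgrammite (Black Fly Larva 2, Stonefly Nymph 2, Scud 2) are at level 2 or above, so Hellgrammite is at level 1 + 2 = 3.
Every consumer has at least one prey at level 2 or below, so none exceeds level 3.

3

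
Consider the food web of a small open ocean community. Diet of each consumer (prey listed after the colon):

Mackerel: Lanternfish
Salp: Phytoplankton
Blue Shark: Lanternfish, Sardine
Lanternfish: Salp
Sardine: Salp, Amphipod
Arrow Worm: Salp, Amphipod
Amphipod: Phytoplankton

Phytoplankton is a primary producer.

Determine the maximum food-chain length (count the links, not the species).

One longest chain: Phytoplankton → Salp → Lanternfish → Blue Shark.
It has 4 species and 3 links.

3 links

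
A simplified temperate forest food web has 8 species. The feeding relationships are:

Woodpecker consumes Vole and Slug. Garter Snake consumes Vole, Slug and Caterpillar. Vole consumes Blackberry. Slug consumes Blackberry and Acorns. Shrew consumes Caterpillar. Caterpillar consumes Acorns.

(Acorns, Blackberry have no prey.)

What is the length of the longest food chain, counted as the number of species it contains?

One longest chain: Acorns → Slug → Garter Snake.
It has 3 species and 2 links.

3 species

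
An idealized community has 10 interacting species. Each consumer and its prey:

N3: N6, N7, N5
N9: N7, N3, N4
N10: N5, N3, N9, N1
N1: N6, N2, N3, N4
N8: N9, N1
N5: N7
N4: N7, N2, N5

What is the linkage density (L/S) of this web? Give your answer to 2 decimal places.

L/S = 2.00

There are L = 20 links among S = 10 species.
L/S = 20/10 = 2.0000 ≈ 2.00.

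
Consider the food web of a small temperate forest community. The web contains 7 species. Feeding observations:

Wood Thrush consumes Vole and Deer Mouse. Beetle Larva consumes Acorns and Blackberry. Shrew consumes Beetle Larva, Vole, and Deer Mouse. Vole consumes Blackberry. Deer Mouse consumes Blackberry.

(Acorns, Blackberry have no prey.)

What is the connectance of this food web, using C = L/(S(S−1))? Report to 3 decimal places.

The web has S = 7 species and L = 9 feeding links.
C = L / (S(S−1)) = 9 / 42 = 0.2143 ≈ 0.214.

C = 0.214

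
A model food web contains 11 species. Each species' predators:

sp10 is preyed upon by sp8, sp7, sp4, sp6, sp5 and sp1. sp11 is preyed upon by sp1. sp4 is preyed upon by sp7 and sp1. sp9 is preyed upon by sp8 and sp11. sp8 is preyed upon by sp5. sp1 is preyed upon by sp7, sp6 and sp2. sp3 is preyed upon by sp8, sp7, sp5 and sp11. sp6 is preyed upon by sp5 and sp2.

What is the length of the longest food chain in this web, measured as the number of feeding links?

One longest chain: sp3 → sp11 → sp1 → sp6 → sp2.
It has 5 species and 4 links.

4 links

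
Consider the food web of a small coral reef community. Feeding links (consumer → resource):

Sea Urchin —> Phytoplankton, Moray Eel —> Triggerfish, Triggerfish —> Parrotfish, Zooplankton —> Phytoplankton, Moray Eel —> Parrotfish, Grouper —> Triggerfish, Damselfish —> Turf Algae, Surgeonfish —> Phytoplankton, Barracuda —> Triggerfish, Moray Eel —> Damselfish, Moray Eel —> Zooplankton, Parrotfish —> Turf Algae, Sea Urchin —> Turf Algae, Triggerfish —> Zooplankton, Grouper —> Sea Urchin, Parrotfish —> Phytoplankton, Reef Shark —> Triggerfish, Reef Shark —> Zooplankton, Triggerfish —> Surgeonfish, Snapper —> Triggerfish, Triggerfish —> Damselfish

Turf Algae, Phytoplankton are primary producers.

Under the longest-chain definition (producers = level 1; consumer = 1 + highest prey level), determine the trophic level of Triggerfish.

Turf Algae is a producer → level 1.
Parrotfish eats Turf Algae (level 1); other prey at levels: Phytoplankton 1 → level 2.
Triggerfish eats Parrotfish (level 2); other prey at levels: Zooplankton 2, Surgeonfish 2, Damselfish 2 → level 3.

Trophic level 3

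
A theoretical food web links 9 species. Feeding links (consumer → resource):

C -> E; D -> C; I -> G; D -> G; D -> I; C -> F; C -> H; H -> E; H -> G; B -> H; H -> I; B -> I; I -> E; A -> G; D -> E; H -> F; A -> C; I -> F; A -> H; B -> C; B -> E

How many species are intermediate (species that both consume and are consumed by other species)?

Intermediate species (has both prey and predators): I, H, C.
Count: 3.

3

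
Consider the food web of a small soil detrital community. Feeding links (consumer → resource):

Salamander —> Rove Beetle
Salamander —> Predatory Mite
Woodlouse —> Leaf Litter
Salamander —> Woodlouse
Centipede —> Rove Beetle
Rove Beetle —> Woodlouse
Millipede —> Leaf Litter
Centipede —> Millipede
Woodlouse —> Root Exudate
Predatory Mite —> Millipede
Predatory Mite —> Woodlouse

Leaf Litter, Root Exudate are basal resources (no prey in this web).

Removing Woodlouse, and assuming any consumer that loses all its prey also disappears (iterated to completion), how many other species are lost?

1

Remove Woodlouse.
Round 1: Rove Beetle (all prey gone) → extinct.
No further losses. Total secondary extinctions: 1.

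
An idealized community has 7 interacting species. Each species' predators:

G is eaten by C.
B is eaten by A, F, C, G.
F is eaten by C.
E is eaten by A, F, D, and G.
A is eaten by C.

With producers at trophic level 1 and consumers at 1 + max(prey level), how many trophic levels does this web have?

Producers (level 1): B, E.
B → A → C gives C level 3.
No species has a prey at level 3, so no species reaches level 4.

3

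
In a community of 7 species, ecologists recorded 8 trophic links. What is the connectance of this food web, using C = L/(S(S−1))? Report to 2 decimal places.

The web has S = 7 species and L = 8 feeding links.
C = L / (S(S−1)) = 8 / 42 = 0.1905 ≈ 0.19.

C = 0.19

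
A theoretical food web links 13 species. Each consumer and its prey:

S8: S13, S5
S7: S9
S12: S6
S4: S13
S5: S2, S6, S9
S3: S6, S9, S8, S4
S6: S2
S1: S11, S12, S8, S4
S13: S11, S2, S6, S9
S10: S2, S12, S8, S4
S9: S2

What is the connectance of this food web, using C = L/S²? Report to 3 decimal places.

The web has S = 13 species and L = 26 feeding links.
C = L / S² = 26 / 169 = 0.1538 ≈ 0.154.

C = 0.154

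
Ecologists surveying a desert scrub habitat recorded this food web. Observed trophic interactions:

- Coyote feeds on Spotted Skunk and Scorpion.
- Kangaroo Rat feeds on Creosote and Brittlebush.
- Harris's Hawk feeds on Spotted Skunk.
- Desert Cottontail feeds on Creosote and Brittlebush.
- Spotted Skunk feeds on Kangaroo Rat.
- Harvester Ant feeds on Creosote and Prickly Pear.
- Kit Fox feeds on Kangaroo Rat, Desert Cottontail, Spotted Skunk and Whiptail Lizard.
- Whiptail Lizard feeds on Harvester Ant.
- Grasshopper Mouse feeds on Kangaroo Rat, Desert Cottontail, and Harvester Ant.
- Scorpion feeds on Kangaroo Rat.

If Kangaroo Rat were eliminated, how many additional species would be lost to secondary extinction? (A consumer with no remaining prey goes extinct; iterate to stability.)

4

Remove Kangaroo Rat.
Round 1: Spotted Skunk (all prey gone), Scorpion (all prey gone) → extinct.
Round 2: Harris's Hawk (all prey gone), Coyote (all prey gone) → extinct.
No further losses. Total secondary extinctions: 4.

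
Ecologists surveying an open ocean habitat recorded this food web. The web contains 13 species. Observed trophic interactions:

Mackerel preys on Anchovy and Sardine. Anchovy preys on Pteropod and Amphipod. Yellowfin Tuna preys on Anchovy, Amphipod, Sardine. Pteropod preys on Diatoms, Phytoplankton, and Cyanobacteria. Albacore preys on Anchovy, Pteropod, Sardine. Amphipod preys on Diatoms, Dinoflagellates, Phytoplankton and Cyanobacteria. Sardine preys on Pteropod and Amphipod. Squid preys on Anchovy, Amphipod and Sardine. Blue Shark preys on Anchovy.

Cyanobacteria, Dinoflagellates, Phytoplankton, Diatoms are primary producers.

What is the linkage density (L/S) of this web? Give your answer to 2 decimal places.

There are L = 23 links among S = 13 species.
L/S = 23/13 = 1.7692 ≈ 1.77.

L/S = 1.77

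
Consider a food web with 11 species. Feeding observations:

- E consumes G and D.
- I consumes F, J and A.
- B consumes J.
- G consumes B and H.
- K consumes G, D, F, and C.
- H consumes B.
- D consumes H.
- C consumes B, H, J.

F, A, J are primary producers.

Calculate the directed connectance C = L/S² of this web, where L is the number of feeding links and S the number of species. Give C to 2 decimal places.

C = 0.14

The web has S = 11 species and L = 17 feeding links.
C = L / S² = 17 / 121 = 0.1405 ≈ 0.14.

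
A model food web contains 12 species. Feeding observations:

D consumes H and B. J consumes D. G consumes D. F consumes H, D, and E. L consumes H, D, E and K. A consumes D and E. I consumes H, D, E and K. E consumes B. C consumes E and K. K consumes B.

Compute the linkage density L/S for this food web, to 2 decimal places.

There are L = 21 links among S = 12 species.
L/S = 21/12 = 1.7500 ≈ 1.75.

L/S = 1.75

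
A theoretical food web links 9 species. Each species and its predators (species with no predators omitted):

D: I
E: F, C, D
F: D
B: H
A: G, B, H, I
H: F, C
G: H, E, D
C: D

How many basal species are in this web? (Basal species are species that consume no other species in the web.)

1

Basal species (no prey listed): A.
Count: 1.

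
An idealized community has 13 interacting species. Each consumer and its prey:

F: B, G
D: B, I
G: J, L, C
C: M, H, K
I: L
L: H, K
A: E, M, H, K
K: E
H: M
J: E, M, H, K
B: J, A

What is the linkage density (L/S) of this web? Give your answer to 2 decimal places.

There are L = 25 links among S = 13 species.
L/S = 25/13 = 1.9231 ≈ 1.92.

L/S = 1.92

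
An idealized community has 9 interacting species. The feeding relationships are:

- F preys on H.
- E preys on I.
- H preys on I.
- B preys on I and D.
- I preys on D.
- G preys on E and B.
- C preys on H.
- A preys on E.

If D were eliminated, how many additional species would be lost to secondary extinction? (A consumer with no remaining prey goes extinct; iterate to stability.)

Remove D.
Round 1: I (all prey gone) → extinct.
Round 2: H (all prey gone), E (all prey gone), B (all prey gone) → extinct.
Round 3: F (all prey gone), G (all prey gone), A (all prey gone), C (all prey gone) → extinct.
No further losses. Total secondary extinctions: 8.

8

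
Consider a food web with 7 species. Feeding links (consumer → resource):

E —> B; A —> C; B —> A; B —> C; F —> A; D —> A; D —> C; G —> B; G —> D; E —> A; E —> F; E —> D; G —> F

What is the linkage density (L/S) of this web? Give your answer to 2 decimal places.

L/S = 1.86

There are L = 13 links among S = 7 species.
L/S = 13/7 = 1.8571 ≈ 1.86.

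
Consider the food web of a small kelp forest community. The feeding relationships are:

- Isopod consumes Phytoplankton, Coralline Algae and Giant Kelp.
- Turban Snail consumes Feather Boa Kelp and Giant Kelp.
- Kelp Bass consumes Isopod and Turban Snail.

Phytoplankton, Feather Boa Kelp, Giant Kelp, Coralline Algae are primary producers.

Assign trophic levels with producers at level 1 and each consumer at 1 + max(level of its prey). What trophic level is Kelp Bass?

Trophic level 3

Phytoplankton is a producer → level 1.
Isopod eats Phytoplankton (level 1); other prey at levels: Giant Kelp 1, Coralline Algae 1 → level 2.
Kelp Bass eats Isopod (level 2); other prey at levels: Turban Snail 2 → level 3.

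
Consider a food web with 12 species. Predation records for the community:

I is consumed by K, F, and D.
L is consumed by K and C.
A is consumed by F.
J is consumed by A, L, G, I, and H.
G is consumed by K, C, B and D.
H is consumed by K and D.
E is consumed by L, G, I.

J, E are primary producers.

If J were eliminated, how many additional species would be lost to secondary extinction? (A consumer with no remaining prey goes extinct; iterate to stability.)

2

Remove J.
Round 1: H (all prey gone), A (all prey gone) → extinct.
No further losses. Total secondary extinctions: 2.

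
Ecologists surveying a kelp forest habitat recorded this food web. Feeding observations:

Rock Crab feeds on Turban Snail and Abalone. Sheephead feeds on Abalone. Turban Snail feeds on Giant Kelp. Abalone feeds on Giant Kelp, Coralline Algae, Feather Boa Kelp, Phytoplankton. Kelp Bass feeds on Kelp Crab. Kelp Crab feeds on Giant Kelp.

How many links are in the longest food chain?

One longest chain: Giant Kelp → Kelp Crab → Kelp Bass.
It has 3 species and 2 links.

2 links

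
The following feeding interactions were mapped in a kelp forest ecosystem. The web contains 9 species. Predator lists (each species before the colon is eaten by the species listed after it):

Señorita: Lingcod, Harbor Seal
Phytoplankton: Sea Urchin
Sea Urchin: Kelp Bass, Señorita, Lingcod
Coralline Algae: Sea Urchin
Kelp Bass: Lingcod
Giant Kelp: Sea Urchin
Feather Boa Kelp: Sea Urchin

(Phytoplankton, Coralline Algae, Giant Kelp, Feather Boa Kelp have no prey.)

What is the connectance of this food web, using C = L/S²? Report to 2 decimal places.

The web has S = 9 species and L = 10 feeding links.
C = L / S² = 10 / 81 = 0.1235 ≈ 0.12.

C = 0.12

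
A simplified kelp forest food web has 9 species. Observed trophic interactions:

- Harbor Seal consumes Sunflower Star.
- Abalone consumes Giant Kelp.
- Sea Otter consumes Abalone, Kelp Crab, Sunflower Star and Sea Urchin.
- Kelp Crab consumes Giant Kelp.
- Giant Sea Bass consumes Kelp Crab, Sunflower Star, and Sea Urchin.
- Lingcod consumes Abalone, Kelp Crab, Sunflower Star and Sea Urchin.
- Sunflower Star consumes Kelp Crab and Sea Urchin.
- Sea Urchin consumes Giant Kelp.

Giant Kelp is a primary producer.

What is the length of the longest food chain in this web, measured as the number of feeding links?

3 links

One longest chain: Giant Kelp → Kelp Crab → Sunflower Star → Lingcod.
It has 4 species and 3 links.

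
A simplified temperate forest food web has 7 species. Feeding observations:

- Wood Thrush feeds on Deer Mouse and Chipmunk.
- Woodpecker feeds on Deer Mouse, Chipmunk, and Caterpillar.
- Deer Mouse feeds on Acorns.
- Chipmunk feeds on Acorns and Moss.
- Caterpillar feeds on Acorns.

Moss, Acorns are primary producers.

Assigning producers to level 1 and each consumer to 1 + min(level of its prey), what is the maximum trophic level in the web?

3

Producers (level 1): Moss, Acorns.
Following each consumer down to its lowest-level prey: Acorns → Deer Mouse → Wood Thrush (levels 1 through 3).
All prey of Wood Thrush (Deer Mouse 2, Chipmunk 2) are at level 2 or above, so Wood Thrush is at level 1 + 2 = 3.
Every consumer has at least one prey at level 2 or below, so none exceeds level 3.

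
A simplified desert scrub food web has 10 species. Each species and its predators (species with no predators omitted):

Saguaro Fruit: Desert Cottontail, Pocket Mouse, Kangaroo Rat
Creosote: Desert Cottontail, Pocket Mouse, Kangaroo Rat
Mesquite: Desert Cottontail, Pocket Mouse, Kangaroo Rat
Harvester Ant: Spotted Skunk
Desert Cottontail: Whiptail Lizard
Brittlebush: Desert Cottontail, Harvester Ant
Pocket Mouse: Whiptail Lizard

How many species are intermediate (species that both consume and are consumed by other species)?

3

Intermediate species (has both prey and predators): Desert Cottontail, Pocket Mouse, Harvester Ant.
Count: 3.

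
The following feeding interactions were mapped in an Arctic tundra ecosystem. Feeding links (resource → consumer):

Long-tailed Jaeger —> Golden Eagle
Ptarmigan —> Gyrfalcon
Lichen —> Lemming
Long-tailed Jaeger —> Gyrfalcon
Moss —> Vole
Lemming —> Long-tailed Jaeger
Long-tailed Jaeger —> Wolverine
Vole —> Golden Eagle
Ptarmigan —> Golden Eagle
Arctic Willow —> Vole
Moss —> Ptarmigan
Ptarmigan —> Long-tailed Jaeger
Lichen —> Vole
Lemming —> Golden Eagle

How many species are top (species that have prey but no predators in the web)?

Top species (has prey, but nothing eats it): Gyrfalcon, Wolverine, Golden Eagle.
Count: 3.

3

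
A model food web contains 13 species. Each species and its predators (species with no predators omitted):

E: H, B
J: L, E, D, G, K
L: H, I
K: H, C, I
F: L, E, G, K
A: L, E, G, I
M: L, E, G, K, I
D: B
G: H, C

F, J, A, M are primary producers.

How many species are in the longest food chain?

3 species

One longest chain: F → K → H.
It has 3 species and 2 links.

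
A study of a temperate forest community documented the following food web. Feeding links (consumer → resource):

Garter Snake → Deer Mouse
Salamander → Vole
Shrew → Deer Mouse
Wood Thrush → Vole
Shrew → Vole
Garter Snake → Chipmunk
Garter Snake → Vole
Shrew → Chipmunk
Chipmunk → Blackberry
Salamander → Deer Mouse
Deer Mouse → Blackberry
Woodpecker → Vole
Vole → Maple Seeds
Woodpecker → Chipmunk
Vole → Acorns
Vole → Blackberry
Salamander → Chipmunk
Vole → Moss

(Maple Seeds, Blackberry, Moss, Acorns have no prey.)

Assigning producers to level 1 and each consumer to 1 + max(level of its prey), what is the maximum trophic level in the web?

Producers (level 1): Maple Seeds, Blackberry, Moss, Acorns.
Blackberry → Chipmunk → Garter Snake gives Garter Snake level 3.
No species has a prey at level 3, so no species reaches level 4.

3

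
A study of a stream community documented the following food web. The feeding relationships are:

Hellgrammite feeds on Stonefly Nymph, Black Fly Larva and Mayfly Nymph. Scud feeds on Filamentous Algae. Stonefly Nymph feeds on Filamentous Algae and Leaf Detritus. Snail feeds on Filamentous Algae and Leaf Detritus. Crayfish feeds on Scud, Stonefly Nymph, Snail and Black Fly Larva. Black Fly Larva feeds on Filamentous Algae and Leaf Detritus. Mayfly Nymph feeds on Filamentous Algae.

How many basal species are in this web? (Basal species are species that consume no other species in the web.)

Basal species (no prey listed): Filamentous Algae, Leaf Detritus.
Count: 2.

2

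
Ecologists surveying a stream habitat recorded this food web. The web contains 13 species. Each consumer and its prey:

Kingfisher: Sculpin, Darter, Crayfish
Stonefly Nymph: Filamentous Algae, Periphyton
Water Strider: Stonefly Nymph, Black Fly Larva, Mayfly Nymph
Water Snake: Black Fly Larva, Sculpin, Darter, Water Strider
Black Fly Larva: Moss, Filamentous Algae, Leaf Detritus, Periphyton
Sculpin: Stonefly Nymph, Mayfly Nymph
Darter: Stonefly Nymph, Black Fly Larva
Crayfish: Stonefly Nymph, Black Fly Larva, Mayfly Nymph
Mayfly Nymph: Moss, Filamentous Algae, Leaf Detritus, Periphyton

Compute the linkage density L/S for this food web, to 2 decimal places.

There are L = 27 links among S = 13 species.
L/S = 27/13 = 2.0769 ≈ 2.08.

L/S = 2.08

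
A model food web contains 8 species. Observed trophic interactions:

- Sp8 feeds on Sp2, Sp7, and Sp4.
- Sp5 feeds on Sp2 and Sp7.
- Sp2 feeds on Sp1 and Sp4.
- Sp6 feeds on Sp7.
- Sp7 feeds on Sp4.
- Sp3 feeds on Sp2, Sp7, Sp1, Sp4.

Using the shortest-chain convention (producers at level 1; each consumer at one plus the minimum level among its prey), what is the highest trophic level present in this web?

3

Producers (level 1): Sp1, Sp4.
Following each consumer down to its lowest-level prey: Sp1 → Sp2 → Sp5 (levels 1 through 3).
All prey of Sp5 (Sp2 2, Sp7 2) are at level 2 or above, so Sp5 is at level 1 + 2 = 3.
Every consumer has at least one prey at level 2 or below, so none exceeds level 3.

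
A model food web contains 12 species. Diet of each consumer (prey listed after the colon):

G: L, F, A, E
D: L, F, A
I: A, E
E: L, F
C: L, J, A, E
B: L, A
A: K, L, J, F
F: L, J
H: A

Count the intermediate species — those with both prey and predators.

3

Intermediate species (has both prey and predators): F, A, E.
Count: 3.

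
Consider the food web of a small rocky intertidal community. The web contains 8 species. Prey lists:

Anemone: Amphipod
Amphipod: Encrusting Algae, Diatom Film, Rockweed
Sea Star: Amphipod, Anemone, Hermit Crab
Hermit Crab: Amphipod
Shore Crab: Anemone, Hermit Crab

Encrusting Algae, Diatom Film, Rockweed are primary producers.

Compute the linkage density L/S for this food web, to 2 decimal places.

There are L = 10 links among S = 8 species.
L/S = 10/8 = 1.2500 ≈ 1.25.

L/S = 1.25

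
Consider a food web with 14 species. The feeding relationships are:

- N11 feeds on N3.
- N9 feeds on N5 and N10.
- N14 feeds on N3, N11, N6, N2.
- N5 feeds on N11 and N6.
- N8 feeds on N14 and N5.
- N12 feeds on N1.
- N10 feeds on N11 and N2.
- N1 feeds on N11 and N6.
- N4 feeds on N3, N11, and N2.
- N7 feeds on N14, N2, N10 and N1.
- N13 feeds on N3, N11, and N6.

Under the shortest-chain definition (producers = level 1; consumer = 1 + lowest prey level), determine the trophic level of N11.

N3 is a producer → level 1.
N11 eats N3 → level 2.

Trophic level 2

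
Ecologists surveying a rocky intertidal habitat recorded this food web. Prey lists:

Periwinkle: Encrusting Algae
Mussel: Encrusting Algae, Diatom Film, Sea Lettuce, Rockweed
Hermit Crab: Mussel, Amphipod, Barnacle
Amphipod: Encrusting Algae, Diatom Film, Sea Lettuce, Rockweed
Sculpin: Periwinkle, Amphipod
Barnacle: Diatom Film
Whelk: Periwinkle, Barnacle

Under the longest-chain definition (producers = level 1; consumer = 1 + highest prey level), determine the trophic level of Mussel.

Trophic level 2

Encrusting Algae is a producer → level 1.
Mussel eats Encrusting Algae (level 1); other prey at levels: Diatom Film 1, Sea Lettuce 1, Rockweed 1 → level 2.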